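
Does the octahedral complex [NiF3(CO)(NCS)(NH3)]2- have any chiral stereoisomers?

An octahedron has six vertices in three trans pairs; every non-trans pair is cis.
There are 4 geometric isomers: F mer (3 arrangements); F fac (chiral).
One of these lacks any improper symmetry element and so occurs as an enantiomeric pair, giving 4 + 1 = 5 stereoisomers in total.

yes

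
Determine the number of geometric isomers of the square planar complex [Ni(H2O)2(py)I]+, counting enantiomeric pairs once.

2

The distinct arrangements are (2 in all): H2O cis; H2O trans.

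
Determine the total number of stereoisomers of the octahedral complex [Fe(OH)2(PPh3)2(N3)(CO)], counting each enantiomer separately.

The six octahedral sites form three mutually perpendicular trans pairs.
The distinct arrangements are (6 in all): OH trans, PPh3 trans; OH cis, PPh3 cis (3 arrangements, 2 chiral); OH cis, PPh3 trans; OH trans, PPh3 cis.
Of these, 2 lack any improper symmetry element and so occur as enantiomeric pairs, giving 6 + 2 = 8 stereoisomers in total.

8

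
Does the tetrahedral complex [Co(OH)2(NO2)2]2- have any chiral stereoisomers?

no

Only one geometric arrangement is possible.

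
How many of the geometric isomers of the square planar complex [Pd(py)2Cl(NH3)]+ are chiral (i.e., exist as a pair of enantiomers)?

0

A square has two trans pairs of vertices; adjacent vertices are cis.
Working through the distinct placements yields 2 geometric isomers: py cis; py trans.
Each arrangement has an internal mirror plane or centre of symmetry, so none is chiral.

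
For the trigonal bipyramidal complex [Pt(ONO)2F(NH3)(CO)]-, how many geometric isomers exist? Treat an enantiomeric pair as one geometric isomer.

7

In a trigonal bipyramid the two axial positions differ from the three equatorial ones.
Systematic enumeration (placing each ligand type in turn and discarding arrangements equivalent by rotation or reflection) gives 7 geometric isomers.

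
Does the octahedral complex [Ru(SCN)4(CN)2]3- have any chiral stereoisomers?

The distinct arrangements are (2 in all): CN trans; CN cis.
Each arrangement has an internal mirror plane or centre of symmetry, so none is chiral.

no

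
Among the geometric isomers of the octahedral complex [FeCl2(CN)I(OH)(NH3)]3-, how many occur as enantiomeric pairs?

6

An octahedron has six vertices in three trans pairs; every non-trans pair is cis.
Systematic enumeration (placing each ligand type in turn and discarding arrangements equivalent by rotation or reflection) gives 9 geometric isomers.
Of these, 6 lack any improper symmetry element and so occur as enantiomeric pairs, giving 9 + 6 = 15 stereoisomers in total.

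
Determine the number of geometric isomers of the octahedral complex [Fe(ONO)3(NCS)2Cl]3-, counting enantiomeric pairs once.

3

In an octahedral complex each vertex has one trans partner and four cis neighbours.
There are 3 geometric isomers: ONO mer, NCS cis; ONO mer, NCS trans; ONO fac, NCS cis.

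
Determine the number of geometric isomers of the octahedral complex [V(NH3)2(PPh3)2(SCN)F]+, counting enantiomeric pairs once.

6

Systematic placement gives 6 geometric isomers: NH3 cis, PPh3 cis (3 arrangements, 2 chiral); NH3 cis, PPh3 trans; NH3 trans, PPh3 cis; NH3 trans, PPh3 trans.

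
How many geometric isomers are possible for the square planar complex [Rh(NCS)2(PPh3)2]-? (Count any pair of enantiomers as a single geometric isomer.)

2

Systematic placement gives 2 geometric isomers: NCS cis; NCS trans.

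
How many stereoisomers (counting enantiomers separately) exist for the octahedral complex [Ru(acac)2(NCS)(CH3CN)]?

In an octahedral complex each vertex has one trans partner and four cis neighbours.
Each acac is bidentate and must span two cis positions.
There are 2 geometric isomers: NCS and CH3CN mutually trans; NCS and CH3CN mutually cis (chiral).
One of these lacks any improper symmetry element and so occurs as an enantiomeric pair, giving 2 + 1 = 3 stereoisomers in total.

3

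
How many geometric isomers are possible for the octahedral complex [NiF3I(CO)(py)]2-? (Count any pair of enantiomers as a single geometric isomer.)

4

In an octahedral complex each vertex has one trans partner and four cis neighbours.
Systematic placement gives 4 geometric isomers: F mer (3 arrangements); F fac (chiral).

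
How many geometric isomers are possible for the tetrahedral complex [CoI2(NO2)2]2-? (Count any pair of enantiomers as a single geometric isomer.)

In a tetrahedral complex all four positions are equivalent and every pair of ligands is adjacent — there is no cis/trans distinction.
Only one geometric arrangement is possible.

1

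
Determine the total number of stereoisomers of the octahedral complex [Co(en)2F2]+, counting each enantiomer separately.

3

Each en is bidentate and must span two cis positions.
The distinct arrangements are (2 in all): F trans; F cis (chiral).
One of these lacks any improper symmetry element and so occurs as an enantiomeric pair, giving 2 + 1 = 3 stereoisomers in total.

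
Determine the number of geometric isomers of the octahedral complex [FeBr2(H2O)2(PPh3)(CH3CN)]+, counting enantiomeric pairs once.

6

Systematic placement gives 6 geometric isomers: Br trans, H2O cis; Br trans, H2O trans; Br cis, H2O cis (3 arrangements, 2 chiral); Br cis, H2O trans.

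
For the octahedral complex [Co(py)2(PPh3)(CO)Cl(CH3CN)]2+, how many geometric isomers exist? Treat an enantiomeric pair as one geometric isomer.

9

An octahedron has six vertices in three trans pairs; every non-trans pair is cis.
Placing the ligands in turn and identifying arrangements related by rotation or reflection leaves 9 distinct geometric isomers.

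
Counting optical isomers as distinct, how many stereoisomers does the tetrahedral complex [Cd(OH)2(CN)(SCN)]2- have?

In a tetrahedral complex all four positions are equivalent and every pair of ligands is adjacent — there is no cis/trans distinction.
Only one geometric arrangement is possible.

1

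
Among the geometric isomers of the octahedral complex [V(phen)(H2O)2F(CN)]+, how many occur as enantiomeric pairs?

2

In an octahedral complex each vertex has one trans partner and four cis neighbours.
Each phen is bidentate and must span two cis positions.
Working through the distinct placements yields 4 geometric isomers: H2O cis (3 arrangements, 2 chiral); H2O trans.
Of these, 2 lack any improper symmetry element and so occur as enantiomeric pairs, giving 4 + 2 = 6 stereoisomers in total.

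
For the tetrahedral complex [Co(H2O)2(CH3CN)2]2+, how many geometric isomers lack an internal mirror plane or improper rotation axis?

0

In a tetrahedral complex all four positions are equivalent and every pair of ligands is adjacent — there is no cis/trans distinction.
Only one geometric arrangement is possible.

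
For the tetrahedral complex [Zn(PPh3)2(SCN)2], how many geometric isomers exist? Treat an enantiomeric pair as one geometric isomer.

1

All four vertices of a tetrahedron are equivalent and mutually adjacent, so cis/trans isomerism cannot arise.
Only one geometric arrangement is possible.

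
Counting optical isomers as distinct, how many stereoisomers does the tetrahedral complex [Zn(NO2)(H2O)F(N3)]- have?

2

Only one geometric arrangement is possible; it has no improper symmetry element, so it exists as a pair of enantiomers (2 stereoisomers).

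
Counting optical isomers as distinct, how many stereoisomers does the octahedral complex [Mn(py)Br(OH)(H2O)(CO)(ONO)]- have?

30

The six octahedral sites form three mutually perpendicular trans pairs.
Exhaustive case analysis gives 15 geometric isomers.
Of these, 15 lack any improper symmetry element and so occur as enantiomeric pairs, giving 15 + 15 = 30 stereoisomers in total.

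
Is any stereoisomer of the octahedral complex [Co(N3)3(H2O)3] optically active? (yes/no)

no

Working through the distinct placements yields 2 geometric isomers: N3 mer; N3 fac.
Each arrangement has an internal mirror plane or centre of symmetry, so none is chiral.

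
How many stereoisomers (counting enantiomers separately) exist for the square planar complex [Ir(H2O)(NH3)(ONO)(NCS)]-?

A square has two trans pairs of vertices; adjacent vertices are cis.
Systematic placement gives 3 geometric isomers: (H2O/NH3 trans, NCS/ONO trans); (H2O/ONO trans, NCS/NH3 trans); (H2O/NCS trans, NH3/ONO trans).
Each arrangement has an internal mirror plane or centre of symmetry, so none is chiral.

3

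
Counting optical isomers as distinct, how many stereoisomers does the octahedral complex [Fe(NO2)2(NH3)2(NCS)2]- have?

6

An octahedron has six vertices in three trans pairs; every non-trans pair is cis.
Systematic placement gives 5 geometric isomers: NO2 trans, NH3 trans, NCS trans; NO2 cis, NH3 cis, NCS trans; NO2 trans, NH3 cis, NCS cis; NO2 cis, NH3 cis, NCS cis (chiral); NO2 cis, NH3 trans, NCS cis.
One of these lacks any improper symmetry element and so occurs as an enantiomeric pair, giving 5 + 1 = 6 stereoisomers in total.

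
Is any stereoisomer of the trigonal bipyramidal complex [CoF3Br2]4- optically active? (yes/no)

A trigonal bipyramid has two axial and three equatorial sites, which are chemically inequivalent.
Systematic placement gives 3 geometric isomers: Br both axial; Br one axial, one equatorial; Br both equatorial.
Each arrangement has an internal mirror plane or centre of symmetry, so none is chiral.

no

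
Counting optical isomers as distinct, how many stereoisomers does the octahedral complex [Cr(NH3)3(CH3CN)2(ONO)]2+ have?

3

In an octahedral complex each vertex has one trans partner and four cis neighbours.
Systematic placement gives 3 geometric isomers: NH3 mer, CH3CN trans; NH3 fac, CH3CN cis; NH3 mer, CH3CN cis.
Each arrangement has an internal mirror plane or centre of symmetry, so none is chiral.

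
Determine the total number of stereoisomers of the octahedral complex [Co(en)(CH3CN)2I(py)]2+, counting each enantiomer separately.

Each en is bidentate and must span two cis positions.
There are 4 geometric isomers: CH3CN trans; CH3CN cis (3 arrangements, 2 chiral).
Of these, 2 lack any improper symmetry element and so occur as enantiomeric pairs, giving 4 + 2 = 6 stereoisomers in total.

6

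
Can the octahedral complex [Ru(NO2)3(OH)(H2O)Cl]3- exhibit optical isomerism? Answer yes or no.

yes

In an octahedral complex each vertex has one trans partner and four cis neighbours.
Systematic placement gives 4 geometric isomers: NO2 mer (3 arrangements); NO2 fac (chiral).
One of these lacks any improper symmetry element and so occurs as an enantiomeric pair, giving 4 + 1 = 5 stereoisomers in total.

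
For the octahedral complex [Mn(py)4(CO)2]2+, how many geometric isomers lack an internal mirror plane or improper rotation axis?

0

Working through the distinct placements yields 2 geometric isomers: CO trans; CO cis.
Each arrangement has an internal mirror plane or centre of symmetry, so none is chiral.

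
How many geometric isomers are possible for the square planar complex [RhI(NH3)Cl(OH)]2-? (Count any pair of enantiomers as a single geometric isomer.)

3

The distinct arrangements are (3 in all): (Cl/NH3 trans, I/OH trans); (Cl/OH trans, I/NH3 trans); (Cl/I trans, NH3/OH trans).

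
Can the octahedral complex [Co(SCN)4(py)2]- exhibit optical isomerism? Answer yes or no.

no

An octahedron has six vertices in three trans pairs; every non-trans pair is cis.
Systematic placement gives 2 geometric isomers: py trans; py cis.
Each arrangement has an internal mirror plane or centre of symmetry, so none is chiral.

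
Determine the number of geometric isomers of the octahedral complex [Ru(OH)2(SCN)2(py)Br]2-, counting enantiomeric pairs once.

In an octahedral complex each vertex has one trans partner and four cis neighbours.
Systematic placement gives 6 geometric isomers: OH cis, SCN cis (3 arrangements, 2 chiral); OH cis, SCN trans; OH trans, SCN cis; OH trans, SCN trans.

6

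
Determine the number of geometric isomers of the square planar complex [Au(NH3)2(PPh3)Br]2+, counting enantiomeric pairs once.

In a square planar complex each vertex has one trans partner and two cis neighbours.
The distinct arrangements are (2 in all): NH3 cis; NH3 trans.

2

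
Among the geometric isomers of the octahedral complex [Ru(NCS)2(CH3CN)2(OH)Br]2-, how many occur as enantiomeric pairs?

An octahedron has six vertices in three trans pairs; every non-trans pair is cis.
Systematic placement gives 6 geometric isomers: NCS cis, CH3CN cis (3 arrangements, 2 chiral); NCS trans, CH3CN cis; NCS cis, CH3CN trans; NCS trans, CH3CN trans.
Of these, 2 lack any improper symmetry element and so occur as enantiomeric pairs, giving 6 + 2 = 8 stereoisomers in total.

2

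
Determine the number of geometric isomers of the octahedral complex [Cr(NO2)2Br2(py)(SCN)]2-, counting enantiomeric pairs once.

6

In an octahedral complex each vertex has one trans partner and four cis neighbours.
There are 6 geometric isomers: NO2 trans, Br trans; NO2 cis, Br trans; NO2 cis, Br cis (3 arrangements, 2 chiral); NO2 trans, Br cis.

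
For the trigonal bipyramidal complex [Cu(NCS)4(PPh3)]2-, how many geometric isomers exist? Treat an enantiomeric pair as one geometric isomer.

A trigonal bipyramid has two axial and three equatorial sites, which are chemically inequivalent.
Working through the distinct placements yields 2 geometric isomers: PPh3 equatorial; PPh3 axial.

2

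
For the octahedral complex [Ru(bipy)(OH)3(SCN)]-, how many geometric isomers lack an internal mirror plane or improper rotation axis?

0

The six octahedral sites form three mutually perpendicular trans pairs.
Each bipy is bidentate and must span two cis positions.
Systematic placement gives 2 geometric isomers: OH mer; OH fac.
Each arrangement has an internal mirror plane or centre of symmetry, so none is chiral.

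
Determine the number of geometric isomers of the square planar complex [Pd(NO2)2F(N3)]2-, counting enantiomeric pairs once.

2

The distinct arrangements are (2 in all): NO2 cis; NO2 trans.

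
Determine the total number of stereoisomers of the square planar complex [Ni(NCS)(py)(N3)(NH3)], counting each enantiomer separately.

In a square planar complex each vertex has one trans partner and two cis neighbours.
There are 3 geometric isomers: (N3/NH3 trans, NCS/py trans); (N3/py trans, NCS/NH3 trans); (N3/NCS trans, NH3/py trans).
Each arrangement has an internal mirror plane or centre of symmetry, so none is chiral.

3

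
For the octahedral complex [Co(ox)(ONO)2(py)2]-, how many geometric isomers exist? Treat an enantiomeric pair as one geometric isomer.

3

Each ox is bidentate and must span two cis positions.
There are 3 geometric isomers: ONO trans, py cis; ONO cis, py trans; ONO cis, py cis (chiral).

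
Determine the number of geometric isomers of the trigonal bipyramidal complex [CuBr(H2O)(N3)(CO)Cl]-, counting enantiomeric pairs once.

In a trigonal bipyramid the two axial positions differ from the three equatorial ones.
Systematic enumeration (placing each ligand type in turn and discarding arrangements equivalent by rotation or reflection) gives 10 geometric isomers.

10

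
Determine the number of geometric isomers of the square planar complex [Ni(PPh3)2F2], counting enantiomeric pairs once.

Working through the distinct placements yields 2 geometric isomers: PPh3 cis; PPh3 trans.

2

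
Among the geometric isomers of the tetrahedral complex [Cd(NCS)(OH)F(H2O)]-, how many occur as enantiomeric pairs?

Only one geometric arrangement is possible; it has no improper symmetry element, so it exists as a pair of enantiomers (2 stereoisomers).

1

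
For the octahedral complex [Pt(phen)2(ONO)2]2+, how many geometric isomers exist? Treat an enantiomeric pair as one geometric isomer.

2

Each phen is bidentate and must span two cis positions.
Working through the distinct placements yields 2 geometric isomers: ONO trans; ONO cis (chiral).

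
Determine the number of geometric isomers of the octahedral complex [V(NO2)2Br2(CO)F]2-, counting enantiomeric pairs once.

6

The six octahedral sites form three mutually perpendicular trans pairs.
There are 6 geometric isomers: NO2 trans, Br trans; NO2 cis, Br trans; NO2 trans, Br cis; NO2 cis, Br cis (3 arrangements, 2 chiral).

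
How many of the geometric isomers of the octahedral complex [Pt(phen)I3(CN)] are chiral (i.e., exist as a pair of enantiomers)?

In an octahedral complex each vertex has one trans partner and four cis neighbours.
Each phen is bidentate and must span two cis positions.
Systematic placement gives 2 geometric isomers: I fac; I mer.
Each arrangement has an internal mirror plane or centre of symmetry, so none is chiral.

0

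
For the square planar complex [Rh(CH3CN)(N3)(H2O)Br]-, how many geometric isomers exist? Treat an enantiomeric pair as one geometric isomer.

3

In a square planar complex each vertex has one trans partner and two cis neighbours.
There are 3 geometric isomers: (Br/H2O trans, CH3CN/N3 trans); (Br/N3 trans, CH3CN/H2O trans); (Br/CH3CN trans, H2O/N3 trans).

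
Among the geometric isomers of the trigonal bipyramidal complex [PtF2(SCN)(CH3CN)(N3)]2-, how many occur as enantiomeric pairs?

3

A trigonal bipyramid has two axial and three equatorial sites, which are chemically inequivalent.
Exhaustive case analysis gives 7 geometric isomers.
Of these, 3 lack any improper symmetry element and so occur as enantiomeric pairs, giving 7 + 3 = 10 stereoisomers in total.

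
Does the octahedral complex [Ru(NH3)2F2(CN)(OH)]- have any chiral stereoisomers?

In an octahedral complex each vertex has one trans partner and four cis neighbours.
The distinct arrangements are (6 in all): NH3 cis, F cis (3 arrangements, 2 chiral); NH3 trans, F cis; NH3 cis, F trans; NH3 trans, F trans.
Of these, 2 lack any improper symmetry element and so occur as enantiomeric pairs, giving 6 + 2 = 8 stereoisomers in total.

yes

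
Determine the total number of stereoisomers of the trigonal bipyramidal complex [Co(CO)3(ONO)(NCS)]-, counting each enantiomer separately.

In a trigonal bipyramid the two axial positions differ from the three equatorial ones.
Systematic placement gives 4 geometric isomers: ONO equatorial, NCS equatorial; ONO equatorial, NCS axial; ONO axial, NCS equatorial; ONO axial, NCS axial.
Each arrangement has an internal mirror plane or centre of symmetry, so none is chiral.

4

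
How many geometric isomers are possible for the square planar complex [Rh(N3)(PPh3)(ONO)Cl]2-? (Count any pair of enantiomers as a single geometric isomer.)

A square has two trans pairs of vertices; adjacent vertices are cis.
Working through the distinct placements yields 3 geometric isomers: (Cl/ONO trans, N3/PPh3 trans); (Cl/PPh3 trans, N3/ONO trans); (Cl/N3 trans, ONO/PPh3 trans).

3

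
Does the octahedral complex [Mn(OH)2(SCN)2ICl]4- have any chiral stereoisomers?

yes

The six octahedral sites form three mutually perpendicular trans pairs.
Systematic placement gives 6 geometric isomers: OH trans, SCN trans; OH cis, SCN cis (3 arrangements, 2 chiral); OH cis, SCN trans; OH trans, SCN cis.
Of these, 2 lack any improper symmetry element and so occur as enantiomeric pairs, giving 6 + 2 = 8 stereoisomers in total.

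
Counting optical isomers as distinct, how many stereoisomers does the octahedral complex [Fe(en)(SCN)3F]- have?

An octahedron has six vertices in three trans pairs; every non-trans pair is cis.
Each en is bidentate and must span two cis positions.
Systematic placement gives 2 geometric isomers: SCN fac; SCN mer.
Each arrangement has an internal mirror plane or centre of symmetry, so none is chiral.

2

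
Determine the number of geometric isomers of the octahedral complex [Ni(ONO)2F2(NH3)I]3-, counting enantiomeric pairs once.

The six octahedral sites form three mutually perpendicular trans pairs.
Systematic placement gives 6 geometric isomers: ONO trans, F trans; ONO cis, F trans; ONO trans, F cis; ONO cis, F cis (3 arrangements, 2 chiral).

6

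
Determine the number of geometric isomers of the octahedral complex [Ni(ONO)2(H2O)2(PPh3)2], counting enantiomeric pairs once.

There are 5 geometric isomers: ONO trans, H2O trans, PPh3 trans; ONO cis, H2O trans, PPh3 cis; ONO cis, H2O cis, PPh3 trans; ONO cis, H2O cis, PPh3 cis (chiral); ONO trans, H2O cis, PPh3 cis.

5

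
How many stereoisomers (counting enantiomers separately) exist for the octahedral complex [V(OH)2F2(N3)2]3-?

In an octahedral complex each vertex has one trans partner and four cis neighbours.
Systematic placement gives 5 geometric isomers: OH trans, F trans, N3 trans; OH cis, F trans, N3 cis; OH trans, F cis, N3 cis; OH cis, F cis, N3 cis (chiral); OH cis, F cis, N3 trans.
One of these lacks any improper symmetry element and so occurs as an enantiomeric pair, giving 5 + 1 = 6 stereoisomers in total.

6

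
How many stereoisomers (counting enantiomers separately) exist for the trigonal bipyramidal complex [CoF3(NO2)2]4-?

A trigonal bipyramid has two axial and three equatorial sites, which are chemically inequivalent.
Working through the distinct placements yields 3 geometric isomers: NO2 both equatorial; NO2 one axial, one equatorial; NO2 both axial.
Each arrangement has an internal mirror plane or centre of symmetry, so none is chiral.

3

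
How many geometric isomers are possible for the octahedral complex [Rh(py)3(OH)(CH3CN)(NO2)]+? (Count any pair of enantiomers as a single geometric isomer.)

4

An octahedron has six vertices in three trans pairs; every non-trans pair is cis.
The distinct arrangements are (4 in all): py mer (3 arrangements); py fac (chiral).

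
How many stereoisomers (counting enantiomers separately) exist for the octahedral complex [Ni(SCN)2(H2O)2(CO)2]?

In an octahedral complex each vertex has one trans partner and four cis neighbours.
The distinct arrangements are (5 in all): SCN trans, H2O trans, CO trans; SCN cis, H2O cis, CO trans; SCN trans, H2O cis, CO cis; SCN cis, H2O cis, CO cis (chiral); SCN cis, H2O trans, CO cis.
One of these lacks any improper symmetry element and so occurs as an enantiomeric pair, giving 5 + 1 = 6 stereoisomers in total.

6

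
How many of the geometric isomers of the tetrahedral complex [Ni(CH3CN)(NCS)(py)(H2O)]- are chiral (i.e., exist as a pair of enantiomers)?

All four vertices of a tetrahedron are equivalent and mutually adjacent, so cis/trans isomerism cannot arise.
Only one geometric arrangement is possible; it has no improper symmetry element, so it exists as a pair of enantiomers (2 stereoisomers).

1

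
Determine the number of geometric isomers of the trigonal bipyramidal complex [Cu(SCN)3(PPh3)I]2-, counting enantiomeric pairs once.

4

Working through the distinct placements yields 4 geometric isomers: PPh3 axial, I axial; PPh3 equatorial, I axial; PPh3 axial, I equatorial; PPh3 equatorial, I equatorial.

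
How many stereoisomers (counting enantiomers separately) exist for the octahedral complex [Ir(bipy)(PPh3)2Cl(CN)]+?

The six octahedral sites form three mutually perpendicular trans pairs.
Each bipy is bidentate and must span two cis positions.
Systematic placement gives 4 geometric isomers: PPh3 cis (3 arrangements, 2 chiral); PPh3 trans.
Of these, 2 lack any improper symmetry element and so occur as enantiomeric pairs, giving 4 + 2 = 6 stereoisomers in total.

6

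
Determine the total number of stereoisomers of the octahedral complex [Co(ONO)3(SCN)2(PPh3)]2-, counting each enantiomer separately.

3

The distinct arrangements are (3 in all): ONO mer, SCN trans; ONO mer, SCN cis; ONO fac, SCN cis.
Each arrangement has an internal mirror plane or centre of symmetry, so none is chiral.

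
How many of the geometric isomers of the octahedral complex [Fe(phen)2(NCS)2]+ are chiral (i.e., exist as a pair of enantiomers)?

1

An octahedron has six vertices in three trans pairs; every non-trans pair is cis.
Each phen is bidentate and must span two cis positions.
There are 2 geometric isomers: NCS trans; NCS cis (chiral).
One of these lacks any improper symmetry element and so occurs as an enantiomeric pair, giving 2 + 1 = 3 stereoisomers in total.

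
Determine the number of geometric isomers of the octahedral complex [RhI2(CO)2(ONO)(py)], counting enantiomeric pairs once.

6

There are 6 geometric isomers: I trans, CO trans; I cis, CO trans; I cis, CO cis (3 arrangements, 2 chiral); I trans, CO cis.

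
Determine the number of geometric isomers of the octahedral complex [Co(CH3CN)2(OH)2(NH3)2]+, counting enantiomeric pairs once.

There are 5 geometric isomers: CH3CN trans, OH trans, NH3 trans; CH3CN trans, OH cis, NH3 cis; CH3CN cis, OH trans, NH3 cis; CH3CN cis, OH cis, NH3 cis (chiral); CH3CN cis, OH cis, NH3 trans.

5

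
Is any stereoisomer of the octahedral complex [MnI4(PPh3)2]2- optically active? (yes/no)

An octahedron has six vertices in three trans pairs; every non-trans pair is cis.
Working through the distinct placements yields 2 geometric isomers: PPh3 trans; PPh3 cis.
Each arrangement has an internal mirror plane or centre of symmetry, so none is chiral.

no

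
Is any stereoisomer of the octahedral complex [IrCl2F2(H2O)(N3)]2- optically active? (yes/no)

The six octahedral sites form three mutually perpendicular trans pairs.
The distinct arrangements are (6 in all): Cl trans, F trans; Cl trans, F cis; Cl cis, F cis (3 arrangements, 2 chiral); Cl cis, F trans.
Of these, 2 lack any improper symmetry element and so occur as enantiomeric pairs, giving 6 + 2 = 8 stereoisomers in total.

yes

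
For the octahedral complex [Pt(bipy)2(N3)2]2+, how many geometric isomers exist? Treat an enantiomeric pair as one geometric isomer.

An octahedron has six vertices in three trans pairs; every non-trans pair is cis.
Each bipy is bidentate and must span two cis positions.
There are 2 geometric isomers: N3 trans; N3 cis (chiral).

2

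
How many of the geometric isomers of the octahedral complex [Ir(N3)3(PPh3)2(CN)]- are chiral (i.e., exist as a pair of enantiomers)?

An octahedron has six vertices in three trans pairs; every non-trans pair is cis.
Working through the distinct placements yields 3 geometric isomers: N3 mer, PPh3 trans; N3 fac, PPh3 cis; N3 mer, PPh3 cis.
Each arrangement has an internal mirror plane or centre of symmetry, so none is chiral.

0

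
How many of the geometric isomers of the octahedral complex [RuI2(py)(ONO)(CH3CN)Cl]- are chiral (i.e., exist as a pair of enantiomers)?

6

In an octahedral complex each vertex has one trans partner and four cis neighbours.
Systematic enumeration (placing each ligand type in turn and discarding arrangements equivalent by rotation or reflection) gives 9 geometric isomers.
Of these, 6 lack any improper symmetry element and so occur as enantiomeric pairs, giving 9 + 6 = 15 stereoisomers in total.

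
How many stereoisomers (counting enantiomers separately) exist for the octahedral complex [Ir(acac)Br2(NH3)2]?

4

The six octahedral sites form three mutually perpendicular trans pairs.
Each acac is bidentate and must span two cis positions.
Systematic placement gives 3 geometric isomers: Br trans, NH3 cis; Br cis, NH3 cis (chiral); Br cis, NH3 trans.
One of these lacks any improper symmetry element and so occurs as an enantiomeric pair, giving 3 + 1 = 4 stereoisomers in total.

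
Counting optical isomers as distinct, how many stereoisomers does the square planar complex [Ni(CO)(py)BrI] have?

3

A square has two trans pairs of vertices; adjacent vertices are cis.
There are 3 geometric isomers: (Br/I trans, CO/py trans); (Br/py trans, CO/I trans); (Br/CO trans, I/py trans).
Each arrangement has an internal mirror plane or centre of symmetry, so none is chiral.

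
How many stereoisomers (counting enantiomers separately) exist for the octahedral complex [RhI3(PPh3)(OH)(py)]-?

In an octahedral complex each vertex has one trans partner and four cis neighbours.
Systematic placement gives 4 geometric isomers: I mer (3 arrangements); I fac (chiral).
One of these lacks any improper symmetry element and so occurs as an enantiomeric pair, giving 4 + 1 = 5 stereoisomers in total.

5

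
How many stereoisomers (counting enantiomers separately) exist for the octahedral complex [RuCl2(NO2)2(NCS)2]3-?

The six octahedral sites form three mutually perpendicular trans pairs.
Systematic placement gives 5 geometric isomers: Cl trans, NO2 trans, NCS trans; Cl trans, NO2 cis, NCS cis; Cl cis, NO2 trans, NCS cis; Cl cis, NO2 cis, NCS cis (chiral); Cl cis, NO2 cis, NCS trans.
One of these lacks any improper symmetry element and so occurs as an enantiomeric pair, giving 5 + 1 = 6 stereoisomers in total.

6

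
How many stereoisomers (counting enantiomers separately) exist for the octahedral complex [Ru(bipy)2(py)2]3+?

Each bipy is bidentate and must span two cis positions.
Working through the distinct placements yields 2 geometric isomers: py trans; py cis (chiral).
One of these lacks any improper symmetry element and so occurs as an enantiomeric pair, giving 2 + 1 = 3 stereoisomers in total.

3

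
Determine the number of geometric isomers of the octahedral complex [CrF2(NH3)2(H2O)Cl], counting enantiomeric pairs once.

6

The six octahedral sites form three mutually perpendicular trans pairs.
Systematic placement gives 6 geometric isomers: F cis, NH3 trans; F cis, NH3 cis (3 arrangements, 2 chiral); F trans, NH3 trans; F trans, NH3 cis.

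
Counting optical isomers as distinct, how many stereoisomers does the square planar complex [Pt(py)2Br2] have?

2

In a square planar complex each vertex has one trans partner and two cis neighbours.
Systematic placement gives 2 geometric isomers: py cis; py trans.
Each arrangement has an internal mirror plane or centre of symmetry, so none is chiral.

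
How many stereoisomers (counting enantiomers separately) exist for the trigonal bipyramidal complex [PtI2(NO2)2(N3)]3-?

Placing the ligands in turn and identifying arrangements related by rotation or reflection leaves 5 distinct geometric isomers.
One of these lacks any improper symmetry element and so occurs as an enantiomeric pair, giving 5 + 1 = 6 stereoisomers in total.

6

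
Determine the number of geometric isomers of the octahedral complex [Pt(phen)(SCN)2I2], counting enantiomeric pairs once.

The six octahedral sites form three mutually perpendicular trans pairs.
Each phen is bidentate and must span two cis positions.
Working through the distinct placements yields 3 geometric isomers: SCN cis, I trans; SCN cis, I cis (chiral); SCN trans, I cis.

3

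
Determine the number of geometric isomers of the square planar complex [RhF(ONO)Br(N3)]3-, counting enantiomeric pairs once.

There are 3 geometric isomers: (Br/N3 trans, F/ONO trans); (Br/ONO trans, F/N3 trans); (Br/F trans, N3/ONO trans).

3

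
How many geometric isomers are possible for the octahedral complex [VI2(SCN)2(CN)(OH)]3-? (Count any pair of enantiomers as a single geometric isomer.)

An octahedron has six vertices in three trans pairs; every non-trans pair is cis.
Working through the distinct placements yields 6 geometric isomers: I cis, SCN trans; I cis, SCN cis (3 arrangements, 2 chiral); I trans, SCN trans; I trans, SCN cis.

6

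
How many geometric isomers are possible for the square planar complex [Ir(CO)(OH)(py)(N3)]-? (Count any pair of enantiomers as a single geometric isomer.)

3

Systematic placement gives 3 geometric isomers: (CO/OH trans, N3/py trans); (CO/py trans, N3/OH trans); (CO/N3 trans, OH/py trans).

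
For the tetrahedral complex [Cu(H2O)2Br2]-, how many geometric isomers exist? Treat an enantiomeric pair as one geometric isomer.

1

All four vertices of a tetrahedron are equivalent and mutually adjacent, so cis/trans isomerism cannot arise.
Only one geometric arrangement is possible.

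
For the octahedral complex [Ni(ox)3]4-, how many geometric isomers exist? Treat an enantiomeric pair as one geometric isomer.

Each ox is bidentate and must span two cis positions.
Only one geometric arrangement is possible; it has no improper symmetry element, so it exists as a pair of enantiomers (2 stereoisomers).

1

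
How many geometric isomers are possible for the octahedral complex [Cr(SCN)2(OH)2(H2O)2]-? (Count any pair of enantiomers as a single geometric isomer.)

Systematic placement gives 5 geometric isomers: SCN trans, OH trans, H2O trans; SCN cis, OH cis, H2O trans; SCN trans, OH cis, H2O cis; SCN cis, OH cis, H2O cis (chiral); SCN cis, OH trans, H2O cis.

5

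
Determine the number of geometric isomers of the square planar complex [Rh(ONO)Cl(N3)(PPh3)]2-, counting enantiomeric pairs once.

3

A square has two trans pairs of vertices; adjacent vertices are cis.
Working through the distinct placements yields 3 geometric isomers: (Cl/ONO trans, N3/PPh3 trans); (Cl/PPh3 trans, N3/ONO trans); (Cl/N3 trans, ONO/PPh3 trans).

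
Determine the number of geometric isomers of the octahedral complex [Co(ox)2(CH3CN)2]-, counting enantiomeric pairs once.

2

Each ox is bidentate and must span two cis positions.
Working through the distinct placements yields 2 geometric isomers: CH3CN trans; CH3CN cis (chiral).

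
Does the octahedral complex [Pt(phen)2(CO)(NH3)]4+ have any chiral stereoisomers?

yes

An octahedron has six vertices in three trans pairs; every non-trans pair is cis.
Each phen is bidentate and must span two cis positions.
There are 2 geometric isomers: CO and NH3 mutually trans; CO and NH3 mutually cis (chiral).
One of these lacks any improper symmetry element and so occurs as an enantiomeric pair, giving 2 + 1 = 3 stereoisomers in total.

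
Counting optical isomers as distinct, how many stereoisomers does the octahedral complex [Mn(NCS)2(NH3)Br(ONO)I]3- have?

15

The six octahedral sites form three mutually perpendicular trans pairs.
Systematic enumeration (placing each ligand type in turn and discarding arrangements equivalent by rotation or reflection) gives 9 geometric isomers.
Of these, 6 lack any improper symmetry element and so occur as enantiomeric pairs, giving 9 + 6 = 15 stereoisomers in total.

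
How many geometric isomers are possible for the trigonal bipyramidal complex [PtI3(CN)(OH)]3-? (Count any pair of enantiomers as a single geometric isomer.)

4

The distinct arrangements are (4 in all): CN axial, OH equatorial; CN axial, OH axial; CN equatorial, OH equatorial; CN equatorial, OH axial.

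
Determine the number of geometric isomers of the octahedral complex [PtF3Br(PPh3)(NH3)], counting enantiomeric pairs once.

4

There are 4 geometric isomers: F mer (3 arrangements); F fac (chiral).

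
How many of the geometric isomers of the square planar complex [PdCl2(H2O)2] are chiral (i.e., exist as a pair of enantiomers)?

A square has two trans pairs of vertices; adjacent vertices are cis.
There are 2 geometric isomers: Cl cis; Cl trans.
Each arrangement has an internal mirror plane or centre of symmetry, so none is chiral.

0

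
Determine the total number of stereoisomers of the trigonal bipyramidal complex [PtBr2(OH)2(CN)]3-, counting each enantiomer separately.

6

Exhaustive case analysis gives 5 geometric isomers.
One of these lacks any improper symmetry element and so occurs as an enantiomeric pair, giving 5 + 1 = 6 stereoisomers in total.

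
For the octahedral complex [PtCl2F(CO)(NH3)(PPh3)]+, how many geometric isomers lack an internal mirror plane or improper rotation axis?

6

An octahedron has six vertices in three trans pairs; every non-trans pair is cis.
Exhaustive case analysis gives 9 geometric isomers.
Of these, 6 lack any improper symmetry element and so occur as enantiomeric pairs, giving 9 + 6 = 15 stereoisomers in total.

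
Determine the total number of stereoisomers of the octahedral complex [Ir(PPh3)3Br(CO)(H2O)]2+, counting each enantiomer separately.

5

An octahedron has six vertices in three trans pairs; every non-trans pair is cis.
Systematic placement gives 4 geometric isomers: PPh3 mer (3 arrangements); PPh3 fac (chiral).
One of these lacks any improper symmetry element and so occurs as an enantiomeric pair, giving 4 + 1 = 5 stereoisomers in total.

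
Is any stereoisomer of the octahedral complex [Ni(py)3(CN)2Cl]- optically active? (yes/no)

In an octahedral complex each vertex has one trans partner and four cis neighbours.
Working through the distinct placements yields 3 geometric isomers: py mer, CN trans; py mer, CN cis; py fac, CN cis.
Each arrangement has an internal mirror plane or centre of symmetry, so none is chiral.

no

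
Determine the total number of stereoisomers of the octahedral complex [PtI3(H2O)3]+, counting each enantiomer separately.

2

An octahedron has six vertices in three trans pairs; every non-trans pair is cis.
The distinct arrangements are (2 in all): I mer; I fac.
Each arrangement has an internal mirror plane or centre of symmetry, so none is chiral.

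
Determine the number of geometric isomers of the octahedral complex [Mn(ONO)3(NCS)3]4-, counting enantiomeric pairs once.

2

In an octahedral complex each vertex has one trans partner and four cis neighbours.
Systematic placement gives 2 geometric isomers: ONO mer; ONO fac.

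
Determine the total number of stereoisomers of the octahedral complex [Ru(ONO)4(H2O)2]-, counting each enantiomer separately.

2

In an octahedral complex each vertex has one trans partner and four cis neighbours.
There are 2 geometric isomers: H2O trans; H2O cis.
Each arrangement has an internal mirror plane or centre of symmetry, so none is chiral.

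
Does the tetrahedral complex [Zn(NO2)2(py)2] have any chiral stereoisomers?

no

Only one geometric arrangement is possible.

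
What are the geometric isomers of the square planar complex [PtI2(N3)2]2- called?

cis and trans

There are 2 geometric isomers: I cis; I trans.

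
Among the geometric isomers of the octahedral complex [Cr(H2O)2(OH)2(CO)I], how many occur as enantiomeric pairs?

2

An octahedron has six vertices in three trans pairs; every non-trans pair is cis.
There are 6 geometric isomers: H2O cis, OH trans; H2O cis, OH cis (3 arrangements, 2 chiral); H2O trans, OH trans; H2O trans, OH cis.
Of these, 2 lack any improper symmetry element and so occur as enantiomeric pairs, giving 6 + 2 = 8 stereoisomers in total.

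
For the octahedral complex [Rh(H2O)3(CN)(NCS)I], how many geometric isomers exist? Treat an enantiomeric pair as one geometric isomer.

The six octahedral sites form three mutually perpendicular trans pairs.
Systematic placement gives 4 geometric isomers: H2O mer (3 arrangements); H2O fac (chiral).

4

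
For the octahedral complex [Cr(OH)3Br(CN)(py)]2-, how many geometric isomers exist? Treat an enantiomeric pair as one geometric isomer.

In an octahedral complex each vertex has one trans partner and four cis neighbours.
Systematic placement gives 4 geometric isomers: OH mer (3 arrangements); OH fac (chiral).

4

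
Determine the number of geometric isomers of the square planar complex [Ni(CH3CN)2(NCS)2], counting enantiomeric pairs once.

A square has two trans pairs of vertices; adjacent vertices are cis.
Working through the distinct placements yields 2 geometric isomers: CH3CN cis; CH3CN trans.

2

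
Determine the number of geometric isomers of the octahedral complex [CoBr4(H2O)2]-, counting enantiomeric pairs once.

2

The six octahedral sites form three mutually perpendicular trans pairs.
There are 2 geometric isomers: H2O trans; H2O cis.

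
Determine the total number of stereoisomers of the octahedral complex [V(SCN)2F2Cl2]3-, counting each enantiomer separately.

The six octahedral sites form three mutually perpendicular trans pairs.
Working through the distinct placements yields 5 geometric isomers: SCN trans, F trans, Cl trans; SCN cis, F cis, Cl trans; SCN trans, F cis, Cl cis; SCN cis, F cis, Cl cis (chiral); SCN cis, F trans, Cl cis.
One of these lacks any improper symmetry element and so occurs as an enantiomeric pair, giving 5 + 1 = 6 stereoisomers in total.

6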